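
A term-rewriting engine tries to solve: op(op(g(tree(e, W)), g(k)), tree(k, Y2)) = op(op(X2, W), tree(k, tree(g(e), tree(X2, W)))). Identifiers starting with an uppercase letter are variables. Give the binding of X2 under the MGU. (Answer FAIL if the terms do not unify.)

g(tree(e, g(k)))

Decompose op/2: op(g(tree(e, W)), g(k)) = op(X2, W),  tree(k, Y2) = tree(k, tree(g(e), tree(X2, W))).
Decompose op/2: g(tree(e, W)) = X2,  g(k) = W.
Bind X2 := g(tree(e, W)); substituting into the one remaining equation that mentions X2 gives: tree(k, Y2) = tree(k, tree(g(e), tree(g(tree(e, W)), W))).
Bind W := g(k); substituting into the remaining equation gives: tree(k, Y2) = tree(k, tree(g(e), tree(g(tree(e, g(k))), g(k)))). Substituting into the earlier binding gives X2 := g(tree(e, g(k))).
Decompose tree/2: k = k,  Y2 = tree(g(e), tree(g(tree(e, g(k))), g(k))).
Delete trivial equation k = k.
Bind Y2 := tree(g(e), tree(g(tree(e, g(k))), g(k))).
MGU = { X2 -> g(tree(e, g(k))), W -> g(k), Y2 -> tree(g(e), tree(g(tree(e, g(k))), g(k))) }, so X2 -> g(tree(e, g(k))).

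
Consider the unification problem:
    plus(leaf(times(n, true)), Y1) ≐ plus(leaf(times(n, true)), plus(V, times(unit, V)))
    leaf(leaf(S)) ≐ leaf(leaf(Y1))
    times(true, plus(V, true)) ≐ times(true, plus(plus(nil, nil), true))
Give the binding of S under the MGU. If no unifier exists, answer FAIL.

Decompose plus/2: leaf(times(n, true)) ≐ leaf(times(n, true)),  Y1 ≐ plus(V, times(unit, V)).
Delete trivial equation leaf(times(n, true)) ≐ leaf(times(n, true)).
Bind Y1 := plus(V, times(unit, V)); substituting into the one remaining equation that mentions Y1 gives: leaf(leaf(S)) ≐ leaf(leaf(plus(V, times(unit, V)))).
Decompose leaf/1: leaf(S) ≐ leaf(plus(V, times(unit, V))).
Decompose leaf/1: S ≐ plus(V, times(unit, V)).
Bind S := plus(V, times(unit, V)); no other remaining equation mentions S.
Decompose times/2: true ≐ true,  plus(V, true) ≐ plus(plus(nil, nil), true).
Delete trivial equation true ≐ true.
Decompose plus/2: V ≐ plus(nil, nil),  true ≐ true.
Bind V := plus(nil, nil); no other remaining equation mentions V. Substituting into the earlier bindings gives Y1 := plus(plus(nil, nil), times(unit, plus(nil, nil))), S := plus(plus(nil, nil), times(unit, plus(nil, nil))).
Delete trivial equation true ≐ true.
MGU = { Y1 -> plus(plus(nil, nil), times(unit, plus(nil, nil))), S -> plus(plus(nil, nil), times(unit, plus(nil, nil))), V -> plus(nil, nil) }, so S -> plus(plus(nil, nil), times(unit, plus(nil, nil))).

plus(plus(nil, nil), times(unit, plus(nil, nil)))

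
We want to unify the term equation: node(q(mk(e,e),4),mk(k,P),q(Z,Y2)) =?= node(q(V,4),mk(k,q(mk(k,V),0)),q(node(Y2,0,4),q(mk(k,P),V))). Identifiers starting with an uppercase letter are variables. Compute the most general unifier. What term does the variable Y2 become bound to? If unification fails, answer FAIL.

Decompose node/3: q(mk(e,e),4) =?= q(V,4),  mk(k,P) =?= mk(k,q(mk(k,V),0)),  q(Z,Y2) =?= q(node(Y2,0,4),q(mk(k,P),V)).
Decompose q/2: mk(e,e) =?= V,  4 =?= 4.
Bind V := mk(e,e); substituting into the 2 remaining equations that mention V gives: mk(k,P) =?= mk(k,q(mk(k,mk(e,e)),0)),  q(Z,Y2) =?= q(node(Y2,0,4),q(mk(k,P),mk(e,e))).
Delete trivial equation 4 =?= 4.
Decompose mk/2: k =?= k,  P =?= q(mk(k,mk(e,e)),0).
Delete trivial equation k =?= k.
Bind P := q(mk(k,mk(e,e)),0); substituting into the remaining equation gives: q(Z,Y2) =?= q(node(Y2,0,4),q(mk(k,q(mk(k,mk(e,e)),0)),mk(e,e))).
Decompose q/2: Z =?= node(Y2,0,4),  Y2 =?= q(mk(k,q(mk(k,mk(e,e)),0)),mk(e,e)).
Bind Z := node(Y2,0,4); no other remaining equation mentions Z.
Bind Y2 := q(mk(k,q(mk(k,mk(e,e)),0)),mk(e,e)). Substituting into the earlier binding gives Z := node(q(mk(k,q(mk(k,mk(e,e)),0)),mk(e,e)),0,4).
MGU = { V -> mk(e,e), P -> q(mk(k,mk(e,e)),0), Z -> node(q(mk(k,q(mk(k,mk(e,e)),0)),mk(e,e)),0,4), Y2 -> q(mk(k,q(mk(k,mk(e,e)),0)),mk(e,e)) }, so Y2 -> q(mk(k,q(mk(k,mk(e,e)),0)),mk(e,e)).

q(mk(k,q(mk(k,mk(e,e)),0)),mk(e,e))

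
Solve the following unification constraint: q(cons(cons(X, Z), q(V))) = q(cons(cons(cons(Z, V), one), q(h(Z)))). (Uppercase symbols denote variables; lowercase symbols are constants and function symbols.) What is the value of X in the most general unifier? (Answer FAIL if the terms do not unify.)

cons(one, h(one))

Decompose q/1: cons(cons(X, Z), q(V)) = cons(cons(cons(Z, V), one), q(h(Z))).
Decompose cons/2: cons(X, Z) = cons(cons(Z, V), one),  q(V) = q(h(Z)).
Decompose cons/2: X = cons(Z, V),  Z = one.
Bind X := cons(Z, V); no other remaining equation mentions X.
Bind Z := one; substituting into the remaining equation gives: q(V) = q(h(one)). Substituting into the earlier binding gives X := cons(one, V).
Decompose q/1: V = h(one).
Bind V := h(one). Substituting into the earlier binding gives X := cons(one, h(one)).
MGU = { X -> cons(one, h(one)), Z -> one, V -> h(one) }, so X -> cons(one, h(one)).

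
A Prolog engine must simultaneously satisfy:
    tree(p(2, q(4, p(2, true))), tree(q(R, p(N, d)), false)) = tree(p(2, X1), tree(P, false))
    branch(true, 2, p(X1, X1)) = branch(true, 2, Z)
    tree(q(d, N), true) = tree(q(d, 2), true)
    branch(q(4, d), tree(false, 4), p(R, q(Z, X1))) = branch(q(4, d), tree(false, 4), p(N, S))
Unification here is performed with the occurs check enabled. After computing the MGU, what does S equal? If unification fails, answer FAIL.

Decompose tree/2: p(2, q(4, p(2, true))) = p(2, X1),  tree(q(R, p(N, d)), false) = tree(P, false).
Decompose p/2: 2 = 2,  q(4, p(2, true)) = X1.
Delete trivial equation 2 = 2.
Bind X1 := q(4, p(2, true)); substituting into the 2 remaining equations that mention X1 gives: branch(true, 2, p(q(4, p(2, true)), q(4, p(2, true)))) = branch(true, 2, Z),  branch(q(4, d), tree(false, 4), p(R, q(Z, q(4, p(2, true))))) = branch(q(4, d), tree(false, 4), p(N, S)).
Decompose tree/2: q(R, p(N, d)) = P,  false = false.
Bind P := q(R, p(N, d)); no other remaining equation mentions P.
Delete trivial equation false = false.
Decompose branch/3: true = true,  2 = 2,  p(q(4, p(2, true)), q(4, p(2, true))) = Z.
Delete trivial equation true = true.
Delete trivial equation 2 = 2.
Bind Z := p(q(4, p(2, true)), q(4, p(2, true))); substituting into the one remaining equation that mentions Z gives: branch(q(4, d), tree(false, 4), p(R, q(p(q(4, p(2, true)), q(4, p(2, true))), q(4, p(2, true))))) = branch(q(4, d), tree(false, 4), p(N, S)).
Decompose tree/2: q(d, N) = q(d, 2),  true = true.
Decompose q/2: d = d,  N = 2.
Delete trivial equation d = d.
Bind N := 2; substituting into the one remaining equation that mentions N gives: branch(q(4, d), tree(false, 4), p(R, q(p(q(4, p(2, true)), q(4, p(2, true))), q(4, p(2, true))))) = branch(q(4, d), tree(false, 4), p(2, S)). Substituting into the earlier binding gives P := q(R, p(2, d)).
Delete trivial equation true = true.
Decompose branch/3: q(4, d) = q(4, d),  tree(false, 4) = tree(false, 4),  p(R, q(p(q(4, p(2, true)), q(4, p(2, true))), q(4, p(2, true)))) = p(2, S).
Delete trivial equation q(4, d) = q(4, d).
Delete trivial equation tree(false, 4) = tree(false, 4).
Decompose p/2: R = 2,  q(p(q(4, p(2, true)), q(4, p(2, true))), q(4, p(2, true))) = S.
Bind R := 2; no other remaining equation mentions R. Substituting into the earlier binding gives P := q(2, p(2, d)).
Bind S := q(p(q(4, p(2, true)), q(4, p(2, true))), q(4, p(2, true))).
MGU = { X1 -> q(4, p(2, true)), P -> q(2, p(2, d)), Z -> p(q(4, p(2, true)), q(4, p(2, true))), N -> 2, R -> 2, S -> q(p(q(4, p(2, true)), q(4, p(2, true))), q(4, p(2, true))) }, so S -> q(p(q(4, p(2, true)), q(4, p(2, true))), q(4, p(2, true))).

q(p(q(4, p(2, true)), q(4, p(2, true))), q(4, p(2, true)))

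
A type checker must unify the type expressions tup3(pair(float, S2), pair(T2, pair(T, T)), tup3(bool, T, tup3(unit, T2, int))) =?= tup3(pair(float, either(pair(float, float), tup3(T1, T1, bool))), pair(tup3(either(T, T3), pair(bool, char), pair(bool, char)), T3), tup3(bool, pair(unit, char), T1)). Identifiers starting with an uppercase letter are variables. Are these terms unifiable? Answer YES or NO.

Decompose tup3/3: pair(float, S2) =?= pair(float, either(pair(float, float), tup3(T1, T1, bool))),  pair(T2, pair(T, T)) =?= pair(tup3(either(T, T3), pair(bool, char), pair(bool, char)), T3),  tup3(bool, T, tup3(unit, T2, int)) =?= tup3(bool, pair(unit, char), T1).
Decompose pair/2: float =?= float,  S2 =?= either(pair(float, float), tup3(T1, T1, bool)).
Delete trivial equation float =?= float.
Bind S2 := either(pair(float, float), tup3(T1, T1, bool)); no other remaining equation mentions S2.
Decompose pair/2: T2 =?= tup3(either(T, T3), pair(bool, char), pair(bool, char)),  pair(T, T) =?= T3.
Bind T2 := tup3(either(T, T3), pair(bool, char), pair(bool, char)); substituting into the one remaining equation that mentions T2 gives: tup3(bool, T, tup3(unit, tup3(either(T, T3), pair(bool, char), pair(bool, char)), int)) =?= tup3(bool, pair(unit, char), T1).
Bind T3 := pair(T, T); substituting into the remaining equation gives: tup3(bool, T, tup3(unit, tup3(either(T, pair(T, T)), pair(bool, char), pair(bool, char)), int)) =?= tup3(bool, pair(unit, char), T1). Substituting into the earlier binding gives T2 := tup3(either(T, pair(T, T)), pair(bool, char), pair(bool, char)).
Decompose tup3/3: bool =?= bool,  T =?= pair(unit, char),  tup3(unit, tup3(either(T, pair(T, T)), pair(bool, char), pair(bool, char)), int) =?= T1.
Delete trivial equation bool =?= bool.
Bind T := pair(unit, char); substituting into the remaining equation gives: tup3(unit, tup3(either(pair(unit, char), pair(pair(unit, char), pair(unit, char))), pair(bool, char), pair(bool, char)), int) =?= T1. Substituting into the earlier bindings gives T2 := tup3(either(pair(unit, char), pair(pair(unit, char), pair(unit, char))), pair(bool, char), pair(bool, char)), T3 := pair(pair(unit, char), pair(unit, char)).
Bind T1 := tup3(unit, tup3(either(pair(unit, char), pair(pair(unit, char), pair(unit, char))), pair(bool, char), pair(bool, char)), int). Substituting into the earlier binding gives S2 := either(pair(float, float), tup3(tup3(unit, tup3(either(pair(unit, char), pair(pair(unit, char), pair(unit, char))), pair(bool, char), pair(bool, char)), int), tup3(unit, tup3(either(pair(unit, char), pair(pair(unit, char), pair(unit, char))), pair(bool, char), pair(bool, char)), int), bool)).
No equations remain and no clash or occurs-check failure arose, so a unifier exists.

YES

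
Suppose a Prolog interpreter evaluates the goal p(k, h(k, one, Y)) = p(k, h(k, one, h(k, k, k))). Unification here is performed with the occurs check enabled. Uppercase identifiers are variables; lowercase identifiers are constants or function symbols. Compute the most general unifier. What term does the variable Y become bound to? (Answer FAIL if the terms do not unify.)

h(k, k, k)

Decompose p/2: k = k,  h(k, one, Y) = h(k, one, h(k, k, k)).
Delete trivial equation k = k.
Decompose h/3: k = k,  one = one,  Y = h(k, k, k).
Delete trivial equation k = k.
Delete trivial equation one = one.
Bind Y := h(k, k, k).
MGU = { Y = h(k, k, k) }, so Y = h(k, k, k).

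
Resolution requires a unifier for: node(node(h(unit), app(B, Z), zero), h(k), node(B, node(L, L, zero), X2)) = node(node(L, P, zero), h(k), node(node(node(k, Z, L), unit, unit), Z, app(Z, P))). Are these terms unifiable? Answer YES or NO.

YES

Decompose node/3: node(h(unit), app(B, Z), zero) = node(L, P, zero),  h(k) = h(k),  node(B, node(L, L, zero), X2) = node(node(node(k, Z, L), unit, unit), Z, app(Z, P)).
Decompose node/3: h(unit) = L,  app(B, Z) = P,  zero = zero.
Bind L := h(unit); substituting into the one remaining equation that mentions L gives: node(B, node(h(unit), h(unit), zero), X2) = node(node(node(k, Z, h(unit)), unit, unit), Z, app(Z, P)).
Bind P := app(B, Z); substituting into the one remaining equation that mentions P gives: node(B, node(h(unit), h(unit), zero), X2) = node(node(node(k, Z, h(unit)), unit, unit), Z, app(Z, app(B, Z))).
Delete trivial equation zero = zero.
Delete trivial equation h(k) = h(k).
Decompose node/3: B = node(node(k, Z, h(unit)), unit, unit),  node(h(unit), h(unit), zero) = Z,  X2 = app(Z, app(B, Z)).
Bind B := node(node(k, Z, h(unit)), unit, unit); substituting into the one remaining equation that mentions B gives: X2 = app(Z, app(node(node(k, Z, h(unit)), unit, unit), Z)). Substituting into the earlier binding gives P := app(node(node(k, Z, h(unit)), unit, unit), Z).
Bind Z := node(h(unit), h(unit), zero); substituting into the remaining equation gives: X2 = app(node(h(unit), h(unit), zero), app(node(node(k, node(h(unit), h(unit), zero), h(unit)), unit, unit), node(h(unit), h(unit), zero))). Substituting into the earlier bindings gives P := app(node(node(k, node(h(unit), h(unit), zero), h(unit)), unit, unit), node(h(unit), h(unit), zero)), B := node(node(k, node(h(unit), h(unit), zero), h(unit)), unit, unit).
Bind X2 := app(node(h(unit), h(unit), zero), app(node(node(k, node(h(unit), h(unit), zero), h(unit)), unit, unit), node(h(unit), h(unit), zero))).
No equations remain and no clash or occurs-check failure arose, so a unifier exists.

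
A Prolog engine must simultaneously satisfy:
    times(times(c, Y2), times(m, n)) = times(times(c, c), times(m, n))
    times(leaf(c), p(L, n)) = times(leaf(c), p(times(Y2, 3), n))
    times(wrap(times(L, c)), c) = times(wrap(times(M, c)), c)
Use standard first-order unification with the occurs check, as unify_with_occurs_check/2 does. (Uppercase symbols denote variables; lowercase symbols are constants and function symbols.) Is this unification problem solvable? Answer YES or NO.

YES

Decompose times/2: times(c, Y2) = times(c, c),  times(m, n) = times(m, n).
Decompose times/2: c = c,  Y2 = c.
Delete trivial equation c = c.
Bind Y2 := c; substituting into the one remaining equation that mentions Y2 gives: times(leaf(c), p(L, n)) = times(leaf(c), p(times(c, 3), n)).
Delete trivial equation times(m, n) = times(m, n).
Decompose times/2: leaf(c) = leaf(c),  p(L, n) = p(times(c, 3), n).
Delete trivial equation leaf(c) = leaf(c).
Decompose p/2: L = times(c, 3),  n = n.
Bind L := times(c, 3); substituting into the one remaining equation that mentions L gives: times(wrap(times(times(c, 3), c)), c) = times(wrap(times(M, c)), c).
Delete trivial equation n = n.
Decompose times/2: wrap(times(times(c, 3), c)) = wrap(times(M, c)),  c = c.
Decompose wrap/1: times(times(c, 3), c) = times(M, c).
Decompose times/2: times(c, 3) = M,  c = c.
Bind M := times(c, 3); no other remaining equation mentions M.
Delete trivial equation c = c.
Delete trivial equation c = c.
No equations remain and no clash or occurs-check failure arose, so a unifier exists.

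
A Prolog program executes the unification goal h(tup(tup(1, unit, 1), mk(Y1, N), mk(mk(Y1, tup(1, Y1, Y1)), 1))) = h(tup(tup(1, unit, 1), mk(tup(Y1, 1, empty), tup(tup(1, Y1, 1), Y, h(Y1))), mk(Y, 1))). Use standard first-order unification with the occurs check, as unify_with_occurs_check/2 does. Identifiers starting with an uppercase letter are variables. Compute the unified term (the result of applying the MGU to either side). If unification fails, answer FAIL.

Decompose h/1: tup(tup(1, unit, 1), mk(Y1, N), mk(mk(Y1, tup(1, Y1, Y1)), 1)) = tup(tup(1, unit, 1), mk(tup(Y1, 1, empty), tup(tup(1, Y1, 1), Y, h(Y1))), mk(Y, 1)).
Decompose tup/3: tup(1, unit, 1) = tup(1, unit, 1),  mk(Y1, N) = mk(tup(Y1, 1, empty), tup(tup(1, Y1, 1), Y, h(Y1))),  mk(mk(Y1, tup(1, Y1, Y1)), 1) = mk(Y, 1).
Delete trivial equation tup(1, unit, 1) = tup(1, unit, 1).
Decompose mk/2: Y1 = tup(Y1, 1, empty),  N = tup(tup(1, Y1, 1), Y, h(Y1)).
Occurs check fails: Y1 occurs in tup(Y1, 1, empty); the equation Y1 = tup(Y1, 1, empty) has no finite solution.

FAIL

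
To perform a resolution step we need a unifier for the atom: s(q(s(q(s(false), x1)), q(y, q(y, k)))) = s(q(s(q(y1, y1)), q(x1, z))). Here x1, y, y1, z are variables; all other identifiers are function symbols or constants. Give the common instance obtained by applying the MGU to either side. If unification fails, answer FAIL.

Decompose s/1: q(s(q(s(false), x1)), q(y, q(y, k))) = q(s(q(y1, y1)), q(x1, z)).
Decompose q/2: s(q(s(false), x1)) = s(q(y1, y1)),  q(y, q(y, k)) = q(x1, z).
Decompose s/1: q(s(false), x1) = q(y1, y1).
Decompose q/2: s(false) = y1,  x1 = y1.
Bind y1 := s(false); substituting into the one remaining equation that mentions y1 gives: x1 = s(false).
Bind x1 := s(false); substituting into the remaining equation gives: q(y, q(y, k)) = q(s(false), z).
Decompose q/2: y = s(false),  q(y, k) = z.
Bind y := s(false); substituting into the remaining equation gives: q(s(false), k) = z.
Bind z := q(s(false), k).
Applying the MGU to either side gives s(q(s(q(s(false), s(false))), q(s(false), q(s(false), k)))).

s(q(s(q(s(false), s(false))), q(s(false), q(s(false), k))))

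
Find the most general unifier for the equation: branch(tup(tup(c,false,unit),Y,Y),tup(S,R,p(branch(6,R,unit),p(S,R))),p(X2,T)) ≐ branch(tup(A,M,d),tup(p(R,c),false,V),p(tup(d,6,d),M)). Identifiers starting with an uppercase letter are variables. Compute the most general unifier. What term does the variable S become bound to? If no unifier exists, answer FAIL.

Decompose branch/3: tup(tup(c,false,unit),Y,Y) ≐ tup(A,M,d),  tup(S,R,p(branch(6,R,unit),p(S,R))) ≐ tup(p(R,c),false,V),  p(X2,T) ≐ p(tup(d,6,d),M).
Decompose tup/3: tup(c,false,unit) ≐ A,  Y ≐ M,  Y ≐ d.
Bind A := tup(c,false,unit); no other remaining equation mentions A.
Bind Y := M; substituting into the one remaining equation that mentions Y gives: M ≐ d.
Bind M := d; substituting into the one remaining equation that mentions M gives: p(X2,T) ≐ p(tup(d,6,d),d). Substituting into the earlier binding gives Y := d.
Decompose tup/3: S ≐ p(R,c),  R ≐ false,  p(branch(6,R,unit),p(S,R)) ≐ V.
Bind S := p(R,c); substituting into the one remaining equation that mentions S gives: p(branch(6,R,unit),p(p(R,c),R)) ≐ V.
Bind R := false; substituting into the one remaining equation that mentions R gives: p(branch(6,false,unit),p(p(false,c),false)) ≐ V. Substituting into the earlier binding gives S := p(false,c).
Bind V := p(branch(6,false,unit),p(p(false,c),false)); no other remaining equation mentions V.
Decompose p/2: X2 ≐ tup(d,6,d),  T ≐ d.
Bind X2 := tup(d,6,d); no other remaining equation mentions X2.
Bind T := d.
MGU = { A -> tup(c,false,unit), Y -> d, M -> d, S -> p(false,c), R -> false, V -> p(branch(6,false,unit),p(p(false,c),false)), X2 -> tup(d,6,d), T -> d }, so S -> p(false,c).

p(false,c)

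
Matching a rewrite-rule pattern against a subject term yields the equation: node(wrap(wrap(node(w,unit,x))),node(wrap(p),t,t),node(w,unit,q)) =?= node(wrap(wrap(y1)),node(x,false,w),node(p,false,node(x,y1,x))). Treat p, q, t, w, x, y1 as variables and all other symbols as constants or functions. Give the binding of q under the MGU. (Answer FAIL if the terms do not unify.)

Decompose node/3: wrap(wrap(node(w,unit,x))) =?= wrap(wrap(y1)),  node(wrap(p),t,t) =?= node(x,false,w),  node(w,unit,q) =?= node(p,false,node(x,y1,x)).
Decompose wrap/1: wrap(node(w,unit,x)) =?= wrap(y1).
Decompose wrap/1: node(w,unit,x) =?= y1.
Bind y1 := node(w,unit,x); substituting into the one remaining equation that mentions y1 gives: node(w,unit,q) =?= node(p,false,node(x,node(w,unit,x),x)).
Decompose node/3: wrap(p) =?= x,  t =?= false,  t =?= w.
Bind x := wrap(p); substituting into the one remaining equation that mentions x gives: node(w,unit,q) =?= node(p,false,node(wrap(p),node(w,unit,wrap(p)),wrap(p))). Substituting into the earlier binding gives y1 := node(w,unit,wrap(p)).
Bind t := false; substituting into the one remaining equation that mentions t gives: false =?= w.
Bind w := false; substituting into the remaining equation gives: node(false,unit,q) =?= node(p,false,node(wrap(p),node(false,unit,wrap(p)),wrap(p))). Substituting into the earlier binding gives y1 := node(false,unit,wrap(p)).
Decompose node/3: false =?= p,  unit =?= false,  q =?= node(wrap(p),node(false,unit,wrap(p)),wrap(p)).
Bind p := false; substituting into the one remaining equation that mentions p gives: q =?= node(wrap(false),node(false,unit,wrap(false)),wrap(false)). Substituting into the earlier bindings gives y1 := node(false,unit,wrap(false)), x := wrap(false).
Clash: constants unit and false differ; no unifier exists.

FAIL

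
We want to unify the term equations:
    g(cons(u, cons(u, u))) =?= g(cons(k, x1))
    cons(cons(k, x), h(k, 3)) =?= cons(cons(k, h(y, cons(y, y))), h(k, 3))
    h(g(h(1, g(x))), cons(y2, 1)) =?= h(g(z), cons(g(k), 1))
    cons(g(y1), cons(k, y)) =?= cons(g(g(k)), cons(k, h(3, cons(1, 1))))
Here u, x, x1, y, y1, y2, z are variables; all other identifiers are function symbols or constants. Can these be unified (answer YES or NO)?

Decompose g/1: cons(u, cons(u, u)) =?= cons(k, x1).
Decompose cons/2: u =?= k,  cons(u, u) =?= x1.
Bind u := k; substituting into the one remaining equation that mentions u gives: cons(k, k) =?= x1.
Bind x1 := cons(k, k); no other remaining equation mentions x1.
Decompose cons/2: cons(k, x) =?= cons(k, h(y, cons(y, y))),  h(k, 3) =?= h(k, 3).
Decompose cons/2: k =?= k,  x =?= h(y, cons(y, y)).
Delete trivial equation k =?= k.
Bind x := h(y, cons(y, y)); substituting into the one remaining equation that mentions x gives: h(g(h(1, g(h(y, cons(y, y))))), cons(y2, 1)) =?= h(g(z), cons(g(k), 1)).
Delete trivial equation h(k, 3) =?= h(k, 3).
Decompose h/2: g(h(1, g(h(y, cons(y, y))))) =?= g(z),  cons(y2, 1) =?= cons(g(k), 1).
Decompose g/1: h(1, g(h(y, cons(y, y)))) =?= z.
Bind z := h(1, g(h(y, cons(y, y)))); no other remaining equation mentions z.
Decompose cons/2: y2 =?= g(k),  1 =?= 1.
Bind y2 := g(k); no other remaining equation mentions y2.
Delete trivial equation 1 =?= 1.
Decompose cons/2: g(y1) =?= g(g(k)),  cons(k, y) =?= cons(k, h(3, cons(1, 1))).
Decompose g/1: y1 =?= g(k).
Bind y1 := g(k); no other remaining equation mentions y1.
Decompose cons/2: k =?= k,  y =?= h(3, cons(1, 1)).
Delete trivial equation k =?= k.
Bind y := h(3, cons(1, 1)). Substituting into the earlier bindings gives x := h(h(3, cons(1, 1)), cons(h(3, cons(1, 1)), h(3, cons(1, 1)))), z := h(1, g(h(h(3, cons(1, 1)), cons(h(3, cons(1, 1)), h(3, cons(1, 1)))))).
No equations remain and no clash or occurs-check failure arose, so a unifier exists.

YES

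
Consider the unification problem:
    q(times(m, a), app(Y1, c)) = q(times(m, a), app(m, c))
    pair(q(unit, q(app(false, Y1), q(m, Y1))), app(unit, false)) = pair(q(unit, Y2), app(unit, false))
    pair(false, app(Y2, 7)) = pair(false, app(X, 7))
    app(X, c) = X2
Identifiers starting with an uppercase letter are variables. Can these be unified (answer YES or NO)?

YES

Decompose q/2: times(m, a) = times(m, a),  app(Y1, c) = app(m, c).
Delete trivial equation times(m, a) = times(m, a).
Decompose app/2: Y1 = m,  c = c.
Bind Y1 := m; substituting into the one remaining equation that mentions Y1 gives: pair(q(unit, q(app(false, m), q(m, m))), app(unit, false)) = pair(q(unit, Y2), app(unit, false)).
Delete trivial equation c = c.
Decompose pair/2: q(unit, q(app(false, m), q(m, m))) = q(unit, Y2),  app(unit, false) = app(unit, false).
Decompose q/2: unit = unit,  q(app(false, m), q(m, m)) = Y2.
Delete trivial equation unit = unit.
Bind Y2 := q(app(false, m), q(m, m)); substituting into the one remaining equation that mentions Y2 gives: pair(false, app(q(app(false, m), q(m, m)), 7)) = pair(false, app(X, 7)).
Delete trivial equation app(unit, false) = app(unit, false).
Decompose pair/2: false = false,  app(q(app(false, m), q(m, m)), 7) = app(X, 7).
Delete trivial equation false = false.
Decompose app/2: q(app(false, m), q(m, m)) = X,  7 = 7.
Bind X := q(app(false, m), q(m, m)); substituting into the one remaining equation that mentions X gives: app(q(app(false, m), q(m, m)), c) = X2.
Delete trivial equation 7 = 7.
Bind X2 := app(q(app(false, m), q(m, m)), c).
No equations remain and no clash or occurs-check failure arose, so a unifier exists.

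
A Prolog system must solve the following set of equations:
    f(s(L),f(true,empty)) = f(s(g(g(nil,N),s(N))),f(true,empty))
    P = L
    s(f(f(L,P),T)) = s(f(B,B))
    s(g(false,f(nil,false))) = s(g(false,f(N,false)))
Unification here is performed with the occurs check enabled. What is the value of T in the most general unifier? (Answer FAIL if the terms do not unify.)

f(g(g(nil,nil),s(nil)),g(g(nil,nil),s(nil)))

Decompose f/2: s(L) = s(g(g(nil,N),s(N))),  f(true,empty) = f(true,empty).
Decompose s/1: L = g(g(nil,N),s(N)).
Bind L := g(g(nil,N),s(N)); substituting into the 2 remaining equations that mention L gives: P = g(g(nil,N),s(N)),  s(f(f(g(g(nil,N),s(N)),P),T)) = s(f(B,B)).
Delete trivial equation f(true,empty) = f(true,empty).
Bind P := g(g(nil,N),s(N)); substituting into the one remaining equation that mentions P gives: s(f(f(g(g(nil,N),s(N)),g(g(nil,N),s(N))),T)) = s(f(B,B)).
Decompose s/1: f(f(g(g(nil,N),s(N)),g(g(nil,N),s(N))),T) = f(B,B).
Decompose f/2: f(g(g(nil,N),s(N)),g(g(nil,N),s(N))) = B,  T = B.
Bind B := f(g(g(nil,N),s(N)),g(g(nil,N),s(N))); substituting into the one remaining equation that mentions B gives: T = f(g(g(nil,N),s(N)),g(g(nil,N),s(N))).
Bind T := f(g(g(nil,N),s(N)),g(g(nil,N),s(N))); no other remaining equation mentions T.
Decompose s/1: g(false,f(nil,false)) = g(false,f(N,false)).
Decompose g/2: false = false,  f(nil,false) = f(N,false).
Delete trivial equation false = false.
Decompose f/2: nil = N,  false = false.
Bind N := nil; no other remaining equation mentions N. Substituting into the earlier bindings gives L := g(g(nil,nil),s(nil)), P := g(g(nil,nil),s(nil)), B := f(g(g(nil,nil),s(nil)),g(g(nil,nil),s(nil))), T := f(g(g(nil,nil),s(nil)),g(g(nil,nil),s(nil))).
Delete trivial equation false = false.
MGU = { L ↦ g(g(nil,nil),s(nil)), P ↦ g(g(nil,nil),s(nil)), B ↦ f(g(g(nil,nil),s(nil)),g(g(nil,nil),s(nil))), T ↦ f(g(g(nil,nil),s(nil)),g(g(nil,nil),s(nil))), N ↦ nil }, so T ↦ f(g(g(nil,nil),s(nil)),g(g(nil,nil),s(nil))).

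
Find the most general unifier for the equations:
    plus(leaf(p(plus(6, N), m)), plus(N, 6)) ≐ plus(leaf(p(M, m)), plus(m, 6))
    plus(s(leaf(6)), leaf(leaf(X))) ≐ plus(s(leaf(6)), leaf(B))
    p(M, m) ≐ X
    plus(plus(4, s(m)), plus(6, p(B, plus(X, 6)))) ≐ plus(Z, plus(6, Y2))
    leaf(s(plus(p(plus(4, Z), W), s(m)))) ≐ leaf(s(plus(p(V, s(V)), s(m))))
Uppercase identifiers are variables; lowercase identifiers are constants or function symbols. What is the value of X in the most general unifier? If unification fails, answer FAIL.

Decompose plus/2: leaf(p(plus(6, N), m)) ≐ leaf(p(M, m)),  plus(N, 6) ≐ plus(m, 6).
Decompose leaf/1: p(plus(6, N), m) ≐ p(M, m).
Decompose p/2: plus(6, N) ≐ M,  m ≐ m.
Bind M := plus(6, N); substituting into the one remaining equation that mentions M gives: p(plus(6, N), m) ≐ X.
Delete trivial equation m ≐ m.
Decompose plus/2: N ≐ m,  6 ≐ 6.
Bind N := m; substituting into the one remaining equation that mentions N gives: p(plus(6, m), m) ≐ X. Substituting into the earlier binding gives M := plus(6, m).
Delete trivial equation 6 ≐ 6.
Decompose plus/2: s(leaf(6)) ≐ s(leaf(6)),  leaf(leaf(X)) ≐ leaf(B).
Delete trivial equation s(leaf(6)) ≐ s(leaf(6)).
Decompose leaf/1: leaf(X) ≐ B.
Bind B := leaf(X); substituting into the one remaining equation that mentions B gives: plus(plus(4, s(m)), plus(6, p(leaf(X), plus(X, 6)))) ≐ plus(Z, plus(6, Y2)).
Bind X := p(plus(6, m), m); substituting into the one remaining equation that mentions X gives: plus(plus(4, s(m)), plus(6, p(leaf(p(plus(6, m), m)), plus(p(plus(6, m), m), 6)))) ≐ plus(Z, plus(6, Y2)). Substituting into the earlier binding gives B := leaf(p(plus(6, m), m)).
Decompose plus/2: plus(4, s(m)) ≐ Z,  plus(6, p(leaf(p(plus(6, m), m)), plus(p(plus(6, m), m), 6))) ≐ plus(6, Y2).
Bind Z := plus(4, s(m)); substituting into the one remaining equation that mentions Z gives: leaf(s(plus(p(plus(4, plus(4, s(m))), W), s(m)))) ≐ leaf(s(plus(p(V, s(V)), s(m)))).
Decompose plus/2: 6 ≐ 6,  p(leaf(p(plus(6, m), m)), plus(p(plus(6, m), m), 6)) ≐ Y2.
Delete trivial equation 6 ≐ 6.
Bind Y2 := p(leaf(p(plus(6, m), m)), plus(p(plus(6, m), m), 6)); no other remaining equation mentions Y2.
Decompose leaf/1: s(plus(p(plus(4, plus(4, s(m))), W), s(m))) ≐ s(plus(p(V, s(V)), s(m))).
Decompose s/1: plus(p(plus(4, plus(4, s(m))), W), s(m)) ≐ plus(p(V, s(V)), s(m)).
Decompose plus/2: p(plus(4, plus(4, s(m))), W) ≐ p(V, s(V)),  s(m) ≐ s(m).
Decompose p/2: plus(4, plus(4, s(m))) ≐ V,  W ≐ s(V).
Bind V := plus(4, plus(4, s(m))); substituting into the one remaining equation that mentions V gives: W ≐ s(plus(4, plus(4, s(m)))).
Bind W := s(plus(4, plus(4, s(m)))); no other remaining equation mentions W.
Delete trivial equation s(m) ≐ s(m).
MGU = { M := plus(6, m), N := m, B := leaf(p(plus(6, m), m)), X := p(plus(6, m), m), Z := plus(4, s(m)), Y2 := p(leaf(p(plus(6, m), m)), plus(p(plus(6, m), m), 6)), V := plus(4, plus(4, s(m))), W := s(plus(4, plus(4, s(m)))) }, so X := p(plus(6, m), m).

p(plus(6, m), m)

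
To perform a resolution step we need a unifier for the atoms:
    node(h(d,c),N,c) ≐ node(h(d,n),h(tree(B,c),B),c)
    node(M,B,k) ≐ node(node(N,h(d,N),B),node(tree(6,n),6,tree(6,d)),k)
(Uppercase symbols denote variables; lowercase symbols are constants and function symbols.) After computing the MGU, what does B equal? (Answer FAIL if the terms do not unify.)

Decompose node/3: h(d,c) ≐ h(d,n),  N ≐ h(tree(B,c),B),  c ≐ c.
Decompose h/2: d ≐ d,  c ≐ n.
Delete trivial equation d ≐ d.
Clash: constants c and n differ; no unifier exists.

FAIL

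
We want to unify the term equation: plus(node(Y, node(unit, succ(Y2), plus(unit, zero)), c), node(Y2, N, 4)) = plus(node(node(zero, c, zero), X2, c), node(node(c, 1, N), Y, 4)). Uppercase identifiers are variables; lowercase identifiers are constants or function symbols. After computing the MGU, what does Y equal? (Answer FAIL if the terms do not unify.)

node(zero, c, zero)

Decompose plus/2: node(Y, node(unit, succ(Y2), plus(unit, zero)), c) = node(node(zero, c, zero), X2, c),  node(Y2, N, 4) = node(node(c, 1, N), Y, 4).
Decompose node/3: Y = node(zero, c, zero),  node(unit, succ(Y2), plus(unit, zero)) = X2,  c = c.
Bind Y := node(zero, c, zero); substituting into the one remaining equation that mentions Y gives: node(Y2, N, 4) = node(node(c, 1, N), node(zero, c, zero), 4).
Bind X2 := node(unit, succ(Y2), plus(unit, zero)); no other remaining equation mentions X2.
Delete trivial equation c = c.
Decompose node/3: Y2 = node(c, 1, N),  N = node(zero, c, zero),  4 = 4.
Bind Y2 := node(c, 1, N); no other remaining equation mentions Y2. Substituting into the earlier binding gives X2 := node(unit, succ(node(c, 1, N)), plus(unit, zero)).
Bind N := node(zero, c, zero); no other remaining equation mentions N. Substituting into the earlier bindings gives X2 := node(unit, succ(node(c, 1, node(zero, c, zero))), plus(unit, zero)), Y2 := node(c, 1, node(zero, c, zero)).
Delete trivial equation 4 = 4.
MGU = { Y := node(zero, c, zero), X2 := node(unit, succ(node(c, 1, node(zero, c, zero))), plus(unit, zero)), Y2 := node(c, 1, node(zero, c, zero)), N := node(zero, c, zero) }, so Y := node(zero, c, zero).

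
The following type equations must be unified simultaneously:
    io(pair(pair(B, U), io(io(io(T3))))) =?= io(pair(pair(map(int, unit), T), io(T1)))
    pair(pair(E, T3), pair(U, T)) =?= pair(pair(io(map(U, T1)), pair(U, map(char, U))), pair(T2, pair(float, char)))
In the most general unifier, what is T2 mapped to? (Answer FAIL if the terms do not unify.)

Decompose io/1: pair(pair(B, U), io(io(io(T3)))) =?= pair(pair(map(int, unit), T), io(T1)).
Decompose pair/2: pair(B, U) =?= pair(map(int, unit), T),  io(io(io(T3))) =?= io(T1).
Decompose pair/2: B =?= map(int, unit),  U =?= T.
Bind B := map(int, unit); no other remaining equation mentions B.
Bind U := T; substituting into the one remaining equation that mentions U gives: pair(pair(E, T3), pair(T, T)) =?= pair(pair(io(map(T, T1)), pair(T, map(char, T))), pair(T2, pair(float, char))).
Decompose io/1: io(io(T3)) =?= T1.
Bind T1 := io(io(T3)); substituting into the remaining equation gives: pair(pair(E, T3), pair(T, T)) =?= pair(pair(io(map(T, io(io(T3)))), pair(T, map(char, T))), pair(T2, pair(float, char))).
Decompose pair/2: pair(E, T3) =?= pair(io(map(T, io(io(T3)))), pair(T, map(char, T))),  pair(T, T) =?= pair(T2, pair(float, char)).
Decompose pair/2: E =?= io(map(T, io(io(T3)))),  T3 =?= pair(T, map(char, T)).
Bind E := io(map(T, io(io(T3)))); no other remaining equation mentions E.
Bind T3 := pair(T, map(char, T)); no other remaining equation mentions T3. Substituting into the earlier bindings gives T1 := io(io(pair(T, map(char, T)))), E := io(map(T, io(io(pair(T, map(char, T)))))).
Decompose pair/2: T =?= T2,  T =?= pair(float, char).
Bind T := T2; substituting into the remaining equation gives: T2 =?= pair(float, char). Substituting into the earlier bindings gives U := T2, T1 := io(io(pair(T2, map(char, T2)))), E := io(map(T2, io(io(pair(T2, map(char, T2)))))), T3 := pair(T2, map(char, T2)).
Bind T2 := pair(float, char). Substituting into the earlier bindings gives U := pair(float, char), T1 := io(io(pair(pair(float, char), map(char, pair(float, char))))), E := io(map(pair(float, char), io(io(pair(pair(float, char), map(char, pair(float, char))))))), T3 := pair(pair(float, char), map(char, pair(float, char))), T := pair(float, char).
MGU = { B := map(int, unit), U := pair(float, char), T1 := io(io(pair(pair(float, char), map(char, pair(float, char))))), E := io(map(pair(float, char), io(io(pair(pair(float, char), map(char, pair(float, char))))))), T3 := pair(pair(float, char), map(char, pair(float, char))), T := pair(float, char), T2 := pair(float, char) }, so T2 := pair(float, char).

pair(float, char)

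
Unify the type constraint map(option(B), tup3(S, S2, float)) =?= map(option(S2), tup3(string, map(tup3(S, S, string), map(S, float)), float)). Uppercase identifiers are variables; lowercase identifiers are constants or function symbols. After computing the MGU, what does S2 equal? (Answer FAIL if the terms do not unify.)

map(tup3(string, string, string), map(string, float))

Decompose map/2: option(B) =?= option(S2),  tup3(S, S2, float) =?= tup3(string, map(tup3(S, S, string), map(S, float)), float).
Decompose option/1: B =?= S2.
Bind B := S2; no other remaining equation mentions B.
Decompose tup3/3: S =?= string,  S2 =?= map(tup3(S, S, string), map(S, float)),  float =?= float.
Bind S := string; substituting into the one remaining equation that mentions S gives: S2 =?= map(tup3(string, string, string), map(string, float)).
Bind S2 := map(tup3(string, string, string), map(string, float)); no other remaining equation mentions S2. Substituting into the earlier binding gives B := map(tup3(string, string, string), map(string, float)).
Delete trivial equation float =?= float.
MGU = { B -> map(tup3(string, string, string), map(string, float)), S -> string, S2 -> map(tup3(string, string, string), map(string, float)) }, so S2 -> map(tup3(string, string, string), map(string, float)).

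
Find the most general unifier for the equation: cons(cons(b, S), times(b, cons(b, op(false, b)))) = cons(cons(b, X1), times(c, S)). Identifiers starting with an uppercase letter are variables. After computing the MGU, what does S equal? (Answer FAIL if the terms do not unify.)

Decompose cons/2: cons(b, S) = cons(b, X1),  times(b, cons(b, op(false, b))) = times(c, S).
Decompose cons/2: b = b,  S = X1.
Delete trivial equation b = b.
Bind S := X1; substituting into the remaining equation gives: times(b, cons(b, op(false, b))) = times(c, X1).
Decompose times/2: b = c,  cons(b, op(false, b)) = X1.
Clash: constants b and c differ; no unifier exists.

FAIL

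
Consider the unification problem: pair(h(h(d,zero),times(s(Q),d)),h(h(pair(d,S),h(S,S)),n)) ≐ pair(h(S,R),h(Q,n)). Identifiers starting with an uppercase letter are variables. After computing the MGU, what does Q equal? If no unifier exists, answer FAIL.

h(pair(d,h(d,zero)),h(h(d,zero),h(d,zero)))

Decompose pair/2: h(h(d,zero),times(s(Q),d)) ≐ h(S,R),  h(h(pair(d,S),h(S,S)),n) ≐ h(Q,n).
Decompose h/2: h(d,zero) ≐ S,  times(s(Q),d) ≐ R.
Bind S := h(d,zero); substituting into the one remaining equation that mentions S gives: h(h(pair(d,h(d,zero)),h(h(d,zero),h(d,zero))),n) ≐ h(Q,n).
Bind R := times(s(Q),d); no other remaining equation mentions R.
Decompose h/2: h(pair(d,h(d,zero)),h(h(d,zero),h(d,zero))) ≐ Q,  n ≐ n.
Bind Q := h(pair(d,h(d,zero)),h(h(d,zero),h(d,zero))); no other remaining equation mentions Q. Substituting into the earlier binding gives R := times(s(h(pair(d,h(d,zero)),h(h(d,zero),h(d,zero)))),d).
Delete trivial equation n ≐ n.
MGU = { S -> h(d,zero), R -> times(s(h(pair(d,h(d,zero)),h(h(d,zero),h(d,zero)))),d), Q -> h(pair(d,h(d,zero)),h(h(d,zero),h(d,zero))) }, so Q -> h(pair(d,h(d,zero)),h(h(d,zero),h(d,zero))).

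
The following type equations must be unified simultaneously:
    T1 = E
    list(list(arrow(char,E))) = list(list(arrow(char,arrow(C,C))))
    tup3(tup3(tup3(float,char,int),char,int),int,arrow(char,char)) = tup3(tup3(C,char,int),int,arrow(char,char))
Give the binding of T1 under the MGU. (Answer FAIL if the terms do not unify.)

Bind T1 := E; no other remaining equation mentions T1.
Decompose list/1: list(arrow(char,E)) = list(arrow(char,arrow(C,C))).
Decompose list/1: arrow(char,E) = arrow(char,arrow(C,C)).
Decompose arrow/2: char = char,  E = arrow(C,C).
Delete trivial equation char = char.
Bind E := arrow(C,C); no other remaining equation mentions E. Substituting into the earlier binding gives T1 := arrow(C,C).
Decompose tup3/3: tup3(tup3(float,char,int),char,int) = tup3(C,char,int),  int = int,  arrow(char,char) = arrow(char,char).
Decompose tup3/3: tup3(float,char,int) = C,  char = char,  int = int.
Bind C := tup3(float,char,int); no other remaining equation mentions C. Substituting into the earlier bindings gives T1 := arrow(tup3(float,char,int),tup3(float,char,int)), E := arrow(tup3(float,char,int),tup3(float,char,int)).
Delete trivial equation char = char.
Delete trivial equation int = int.
Delete trivial equation int = int.
Delete trivial equation arrow(char,char) = arrow(char,char).
MGU = { T1 ↦ arrow(tup3(float,char,int),tup3(float,char,int)), E ↦ arrow(tup3(float,char,int),tup3(float,char,int)), C ↦ tup3(float,char,int) }, so T1 ↦ arrow(tup3(float,char,int),tup3(float,char,int)).

arrow(tup3(float,char,int),tup3(float,char,int))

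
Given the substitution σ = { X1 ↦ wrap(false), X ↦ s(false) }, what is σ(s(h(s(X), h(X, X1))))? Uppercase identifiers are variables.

s(h(s(s(false)), h(s(false), wrap(false))))

Replace each occurrence of X1 with wrap(false).
Replace each occurrence of X with s(false).
Result: s(h(s(s(false)), h(s(false), wrap(false)))).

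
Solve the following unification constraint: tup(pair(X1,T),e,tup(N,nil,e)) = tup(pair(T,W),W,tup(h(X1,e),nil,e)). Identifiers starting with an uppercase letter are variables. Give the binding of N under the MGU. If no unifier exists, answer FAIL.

Decompose tup/3: pair(X1,T) = pair(T,W),  e = W,  tup(N,nil,e) = tup(h(X1,e),nil,e).
Decompose pair/2: X1 = T,  T = W.
Bind X1 := T; substituting into the one remaining equation that mentions X1 gives: tup(N,nil,e) = tup(h(T,e),nil,e).
Bind T := W; substituting into the one remaining equation that mentions T gives: tup(N,nil,e) = tup(h(W,e),nil,e). Substituting into the earlier binding gives X1 := W.
Bind W := e; substituting into the remaining equation gives: tup(N,nil,e) = tup(h(e,e),nil,e). Substituting into the earlier bindings gives X1 := e, T := e.
Decompose tup/3: N = h(e,e),  nil = nil,  e = e.
Bind N := h(e,e); no other remaining equation mentions N.
Delete trivial equation nil = nil.
Delete trivial equation e = e.
MGU = { X1 -> e, T -> e, W -> e, N -> h(e,e) }, so N -> h(e,e).

h(e,e)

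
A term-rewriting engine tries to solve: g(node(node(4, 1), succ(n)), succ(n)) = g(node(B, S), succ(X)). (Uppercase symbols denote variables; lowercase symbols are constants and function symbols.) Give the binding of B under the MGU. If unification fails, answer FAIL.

node(4, 1)

Decompose g/2: node(node(4, 1), succ(n)) = node(B, S),  succ(n) = succ(X).
Decompose node/2: node(4, 1) = B,  succ(n) = S.
Bind B := node(4, 1); no other remaining equation mentions B.
Bind S := succ(n); no other remaining equation mentions S.
Decompose succ/1: n = X.
Bind X := n.
MGU = { B := node(4, 1), S := succ(n), X := n }, so B := node(4, 1).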